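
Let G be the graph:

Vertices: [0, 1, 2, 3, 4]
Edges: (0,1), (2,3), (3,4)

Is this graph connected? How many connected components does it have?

Checking connectivity: the graph has 2 connected component(s).
Components: [[0, 1], [2, 3, 4]]. The graph is NOT connected.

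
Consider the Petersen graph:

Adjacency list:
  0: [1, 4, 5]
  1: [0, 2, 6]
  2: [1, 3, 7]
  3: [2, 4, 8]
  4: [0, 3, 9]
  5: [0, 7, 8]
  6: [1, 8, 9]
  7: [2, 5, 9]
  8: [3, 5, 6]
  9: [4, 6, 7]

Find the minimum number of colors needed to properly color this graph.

The Petersen graph contains odd cycles (e.g. the outer 5-cycle), so chi >= 3.
A proper 3-coloring exists (it is a well-known 3-chromatic graph).
Chromatic number = 3.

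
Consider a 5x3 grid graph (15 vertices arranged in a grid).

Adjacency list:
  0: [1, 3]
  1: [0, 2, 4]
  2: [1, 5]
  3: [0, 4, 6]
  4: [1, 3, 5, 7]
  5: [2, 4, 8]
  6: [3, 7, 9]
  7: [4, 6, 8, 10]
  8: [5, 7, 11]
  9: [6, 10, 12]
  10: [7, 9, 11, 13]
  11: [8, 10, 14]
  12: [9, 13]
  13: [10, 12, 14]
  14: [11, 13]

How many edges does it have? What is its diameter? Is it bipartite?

A 5x3 grid has 12 vertical edges and 10 horizontal edges.
Total edges = 12 + 10 = 22.
Diameter = (5-1) + (3-1) = 6 (corner to opposite corner).
Grid graphs are bipartite (checkerboard coloring).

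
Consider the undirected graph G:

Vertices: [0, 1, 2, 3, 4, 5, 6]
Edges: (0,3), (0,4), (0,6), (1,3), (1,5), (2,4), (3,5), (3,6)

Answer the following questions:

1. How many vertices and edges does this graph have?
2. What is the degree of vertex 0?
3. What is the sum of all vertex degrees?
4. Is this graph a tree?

Count: 7 vertices, 8 edges.
Vertex 0 has neighbors [3, 4, 6], degree = 3.
Handshaking lemma: 2 * 8 = 16.
A tree on 7 vertices has 6 edges. This graph has 8 edges (2 extra). Not a tree.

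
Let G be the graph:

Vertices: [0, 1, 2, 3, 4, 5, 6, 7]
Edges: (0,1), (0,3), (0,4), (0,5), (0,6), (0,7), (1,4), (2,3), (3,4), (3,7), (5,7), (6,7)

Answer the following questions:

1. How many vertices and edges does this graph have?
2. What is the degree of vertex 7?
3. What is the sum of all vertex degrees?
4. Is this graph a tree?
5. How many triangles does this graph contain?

Count: 8 vertices, 12 edges.
Vertex 7 has neighbors [0, 3, 5, 6], degree = 4.
Handshaking lemma: 2 * 12 = 24.
A tree on 8 vertices has 7 edges. This graph has 12 edges (5 extra). Not a tree.
Number of triangles = 5.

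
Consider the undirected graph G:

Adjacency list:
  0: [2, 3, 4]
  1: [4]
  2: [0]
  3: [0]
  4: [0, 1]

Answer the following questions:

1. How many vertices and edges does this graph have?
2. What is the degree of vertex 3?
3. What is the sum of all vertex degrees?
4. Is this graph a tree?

Count: 5 vertices, 4 edges.
Vertex 3 has neighbors [0], degree = 1.
Handshaking lemma: 2 * 4 = 8.
A graph is a tree iff it is connected and has exactly n-1 edges. This graph is connected (all 5 vertices in one component) and has 5-1 = 4 edges. It is a tree.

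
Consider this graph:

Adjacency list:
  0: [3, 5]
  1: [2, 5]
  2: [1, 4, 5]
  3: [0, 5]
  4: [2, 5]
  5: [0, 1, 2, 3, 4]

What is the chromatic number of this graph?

The graph has a maximum clique of size 3 (lower bound on chromatic number).
A valid 3-coloring: {0: 1, 1: 2, 2: 1, 3: 2, 4: 2, 5: 0}.
Chromatic number = 3.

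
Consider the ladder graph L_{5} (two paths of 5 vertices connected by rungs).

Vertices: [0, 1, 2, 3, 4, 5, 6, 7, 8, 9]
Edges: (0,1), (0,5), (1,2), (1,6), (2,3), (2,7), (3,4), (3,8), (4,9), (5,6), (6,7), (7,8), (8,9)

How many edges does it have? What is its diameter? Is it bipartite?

Ladder graph L_{5}: 5 rungs + 2 * (5-1) path edges = 5 + 8 = 13 edges.
Diameter = 5.
Ladder graphs are bipartite (alternating coloring along each path).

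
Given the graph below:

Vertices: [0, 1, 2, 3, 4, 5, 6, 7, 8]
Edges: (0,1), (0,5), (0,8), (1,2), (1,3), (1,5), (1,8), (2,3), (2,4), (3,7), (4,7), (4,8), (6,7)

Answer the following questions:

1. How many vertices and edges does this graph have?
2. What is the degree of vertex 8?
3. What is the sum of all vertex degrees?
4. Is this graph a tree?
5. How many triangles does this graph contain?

Count: 9 vertices, 13 edges.
Vertex 8 has neighbors [0, 1, 4], degree = 3.
Handshaking lemma: 2 * 13 = 26.
A tree on 9 vertices has 8 edges. This graph has 13 edges (5 extra). Not a tree.
Number of triangles = 3.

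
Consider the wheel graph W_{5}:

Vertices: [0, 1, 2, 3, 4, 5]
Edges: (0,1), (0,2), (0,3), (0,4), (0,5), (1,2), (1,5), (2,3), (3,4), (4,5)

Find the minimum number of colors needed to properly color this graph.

W_{5} = C_{5} plus a hub adjacent to every cycle vertex.
The outer cycle needs 3 colors (odd cycle); the hub is adjacent to all of them so needs a fresh color.
Chromatic number = 3 + 1 = 4.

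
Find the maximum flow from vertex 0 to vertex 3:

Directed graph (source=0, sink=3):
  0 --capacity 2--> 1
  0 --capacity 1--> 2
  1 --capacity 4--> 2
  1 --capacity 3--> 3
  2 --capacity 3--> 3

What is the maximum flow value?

Computing max flow:
  Flow on (0->1): 2/2
  Flow on (0->2): 1/1
  Flow on (1->3): 2/3
  Flow on (2->3): 1/3
Maximum flow = 3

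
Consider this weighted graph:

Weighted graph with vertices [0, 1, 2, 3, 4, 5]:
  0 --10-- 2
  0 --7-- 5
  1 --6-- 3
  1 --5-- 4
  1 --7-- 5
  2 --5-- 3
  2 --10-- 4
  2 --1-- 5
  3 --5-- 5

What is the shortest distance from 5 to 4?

Using Dijkstra's algorithm from vertex 5:
Shortest path: 5 -> 2 -> 4
Total weight: 1 + 10 = 11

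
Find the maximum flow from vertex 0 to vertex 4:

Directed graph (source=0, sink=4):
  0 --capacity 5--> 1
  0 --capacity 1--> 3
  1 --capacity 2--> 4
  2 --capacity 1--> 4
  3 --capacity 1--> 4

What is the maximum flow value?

Computing max flow:
  Flow on (0->1): 2/5
  Flow on (0->3): 1/1
  Flow on (1->4): 2/2
  Flow on (3->4): 1/1
Maximum flow = 3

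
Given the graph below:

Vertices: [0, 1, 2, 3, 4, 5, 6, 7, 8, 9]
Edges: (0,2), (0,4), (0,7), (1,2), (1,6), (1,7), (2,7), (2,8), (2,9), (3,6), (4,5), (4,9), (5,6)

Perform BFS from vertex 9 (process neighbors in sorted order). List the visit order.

BFS from vertex 9 (neighbors processed in ascending order):
Visit order: 9, 2, 4, 0, 1, 7, 8, 5, 6, 3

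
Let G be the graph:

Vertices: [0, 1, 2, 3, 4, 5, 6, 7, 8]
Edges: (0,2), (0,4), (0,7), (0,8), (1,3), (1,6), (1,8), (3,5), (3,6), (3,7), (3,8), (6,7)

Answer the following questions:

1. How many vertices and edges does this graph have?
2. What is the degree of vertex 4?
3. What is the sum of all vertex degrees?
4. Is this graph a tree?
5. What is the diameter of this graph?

Count: 9 vertices, 12 edges.
Vertex 4 has neighbors [0], degree = 1.
Handshaking lemma: 2 * 12 = 24.
A tree on 9 vertices has 8 edges. This graph has 12 edges (4 extra). Not a tree.
Diameter (longest shortest path) = 4.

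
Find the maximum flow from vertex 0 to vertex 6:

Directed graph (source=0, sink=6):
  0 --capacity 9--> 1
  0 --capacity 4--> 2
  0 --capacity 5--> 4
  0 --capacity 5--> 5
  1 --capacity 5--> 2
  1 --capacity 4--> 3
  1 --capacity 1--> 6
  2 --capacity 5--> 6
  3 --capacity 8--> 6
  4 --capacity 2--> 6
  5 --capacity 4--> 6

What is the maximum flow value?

Computing max flow:
  Flow on (0->1): 9/9
  Flow on (0->2): 1/4
  Flow on (0->4): 2/5
  Flow on (0->5): 4/5
  Flow on (1->2): 4/5
  Flow on (1->3): 4/4
  Flow on (1->6): 1/1
  Flow on (2->6): 5/5
  Flow on (3->6): 4/8
  Flow on (4->6): 2/2
  Flow on (5->6): 4/4
Maximum flow = 16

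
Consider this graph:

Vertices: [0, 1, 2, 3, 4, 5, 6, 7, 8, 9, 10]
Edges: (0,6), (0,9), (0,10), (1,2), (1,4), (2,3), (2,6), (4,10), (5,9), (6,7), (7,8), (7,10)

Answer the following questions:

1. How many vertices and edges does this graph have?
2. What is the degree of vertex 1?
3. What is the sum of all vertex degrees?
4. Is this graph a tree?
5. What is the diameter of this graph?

Count: 11 vertices, 12 edges.
Vertex 1 has neighbors [2, 4], degree = 2.
Handshaking lemma: 2 * 12 = 24.
A tree on 11 vertices has 10 edges. This graph has 12 edges (2 extra). Not a tree.
Diameter (longest shortest path) = 5.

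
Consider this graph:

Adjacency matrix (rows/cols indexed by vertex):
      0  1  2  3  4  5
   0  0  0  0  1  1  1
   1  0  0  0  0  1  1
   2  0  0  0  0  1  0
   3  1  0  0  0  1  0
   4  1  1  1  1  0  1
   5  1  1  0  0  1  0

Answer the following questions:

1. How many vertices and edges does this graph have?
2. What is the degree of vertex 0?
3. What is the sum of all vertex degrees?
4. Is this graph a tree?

Count: 6 vertices, 8 edges.
Vertex 0 has neighbors [3, 4, 5], degree = 3.
Handshaking lemma: 2 * 8 = 16.
A tree on 6 vertices has 5 edges. This graph has 8 edges (3 extra). Not a tree.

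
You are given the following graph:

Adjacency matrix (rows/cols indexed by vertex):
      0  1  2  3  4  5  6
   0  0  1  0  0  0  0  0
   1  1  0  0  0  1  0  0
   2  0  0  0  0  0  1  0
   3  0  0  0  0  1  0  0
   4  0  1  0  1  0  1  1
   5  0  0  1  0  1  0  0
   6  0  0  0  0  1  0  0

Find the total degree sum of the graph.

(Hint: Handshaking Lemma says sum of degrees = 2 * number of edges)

Count edges: 6 edges.
By Handshaking Lemma: sum of degrees = 2 * 6 = 12.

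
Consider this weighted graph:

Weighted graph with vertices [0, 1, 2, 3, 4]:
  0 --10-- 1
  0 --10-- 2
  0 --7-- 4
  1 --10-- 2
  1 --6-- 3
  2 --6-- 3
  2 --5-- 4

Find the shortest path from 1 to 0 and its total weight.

Using Dijkstra's algorithm from vertex 1:
Shortest path: 1 -> 0
Total weight: 10 = 10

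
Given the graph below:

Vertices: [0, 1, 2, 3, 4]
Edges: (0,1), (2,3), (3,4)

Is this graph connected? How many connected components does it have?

Checking connectivity: the graph has 2 connected component(s).
Components: [[0, 1], [2, 3, 4]]. The graph is NOT connected.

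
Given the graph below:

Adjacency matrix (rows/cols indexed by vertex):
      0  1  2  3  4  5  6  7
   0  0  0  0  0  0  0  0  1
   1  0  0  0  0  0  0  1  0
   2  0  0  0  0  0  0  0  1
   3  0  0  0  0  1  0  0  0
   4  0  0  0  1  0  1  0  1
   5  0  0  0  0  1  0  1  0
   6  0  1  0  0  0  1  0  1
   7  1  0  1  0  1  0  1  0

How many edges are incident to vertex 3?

Vertex 3 has neighbors [4], so deg(3) = 1.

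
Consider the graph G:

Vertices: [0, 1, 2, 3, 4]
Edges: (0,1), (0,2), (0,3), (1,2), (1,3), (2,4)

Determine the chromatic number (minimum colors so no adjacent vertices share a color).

The graph has a maximum clique of size 3 (lower bound on chromatic number).
A valid 3-coloring: {0: 0, 1: 1, 2: 2, 3: 2, 4: 0}.
Chromatic number = 3.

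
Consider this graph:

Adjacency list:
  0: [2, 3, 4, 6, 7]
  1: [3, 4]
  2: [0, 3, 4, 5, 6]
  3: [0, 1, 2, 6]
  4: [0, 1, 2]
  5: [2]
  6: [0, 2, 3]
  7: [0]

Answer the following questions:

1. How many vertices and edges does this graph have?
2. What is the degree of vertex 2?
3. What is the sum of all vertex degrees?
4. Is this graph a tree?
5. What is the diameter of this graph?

Count: 8 vertices, 12 edges.
Vertex 2 has neighbors [0, 3, 4, 5, 6], degree = 5.
Handshaking lemma: 2 * 12 = 24.
A tree on 8 vertices has 7 edges. This graph has 12 edges (5 extra). Not a tree.
Diameter (longest shortest path) = 3.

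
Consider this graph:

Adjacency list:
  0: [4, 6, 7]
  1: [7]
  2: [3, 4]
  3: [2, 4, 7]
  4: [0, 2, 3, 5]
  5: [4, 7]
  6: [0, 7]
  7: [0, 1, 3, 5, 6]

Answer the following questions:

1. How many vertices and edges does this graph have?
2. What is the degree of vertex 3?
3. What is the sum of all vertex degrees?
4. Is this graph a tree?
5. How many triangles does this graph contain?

Count: 8 vertices, 11 edges.
Vertex 3 has neighbors [2, 4, 7], degree = 3.
Handshaking lemma: 2 * 11 = 22.
A tree on 8 vertices has 7 edges. This graph has 11 edges (4 extra). Not a tree.
Number of triangles = 2.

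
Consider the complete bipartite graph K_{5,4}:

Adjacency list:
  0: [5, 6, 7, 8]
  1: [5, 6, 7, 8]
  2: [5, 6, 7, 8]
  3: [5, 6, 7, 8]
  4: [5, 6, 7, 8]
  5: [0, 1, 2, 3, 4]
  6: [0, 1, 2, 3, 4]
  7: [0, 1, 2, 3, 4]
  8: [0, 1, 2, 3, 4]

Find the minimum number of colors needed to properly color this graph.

K_{5,4} is bipartite: vertices split into two independent sets of size 5 and 4.
Color one set 0, the other 1. No adjacent vertices share a color.
Chromatic number = 2.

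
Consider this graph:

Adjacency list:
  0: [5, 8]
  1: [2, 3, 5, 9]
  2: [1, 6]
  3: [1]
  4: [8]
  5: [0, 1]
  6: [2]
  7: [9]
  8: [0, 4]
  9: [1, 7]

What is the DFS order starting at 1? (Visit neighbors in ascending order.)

DFS from vertex 1 (neighbors processed in ascending order):
Visit order: 1, 2, 6, 3, 5, 0, 8, 4, 9, 7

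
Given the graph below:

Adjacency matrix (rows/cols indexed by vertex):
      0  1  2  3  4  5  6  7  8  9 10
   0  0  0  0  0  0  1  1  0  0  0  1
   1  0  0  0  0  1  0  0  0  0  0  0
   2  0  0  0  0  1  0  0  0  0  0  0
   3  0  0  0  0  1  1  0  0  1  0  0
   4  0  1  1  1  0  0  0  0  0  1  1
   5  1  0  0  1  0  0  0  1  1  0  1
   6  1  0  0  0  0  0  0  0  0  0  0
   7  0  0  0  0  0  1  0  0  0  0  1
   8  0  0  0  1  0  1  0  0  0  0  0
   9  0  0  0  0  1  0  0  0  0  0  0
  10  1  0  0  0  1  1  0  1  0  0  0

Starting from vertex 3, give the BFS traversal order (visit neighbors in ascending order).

BFS from vertex 3 (neighbors processed in ascending order):
Visit order: 3, 4, 5, 8, 1, 2, 9, 10, 0, 7, 6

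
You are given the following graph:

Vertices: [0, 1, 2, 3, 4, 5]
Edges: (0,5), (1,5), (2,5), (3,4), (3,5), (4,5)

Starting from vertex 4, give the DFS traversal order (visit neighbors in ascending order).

DFS from vertex 4 (neighbors processed in ascending order):
Visit order: 4, 3, 5, 0, 1, 2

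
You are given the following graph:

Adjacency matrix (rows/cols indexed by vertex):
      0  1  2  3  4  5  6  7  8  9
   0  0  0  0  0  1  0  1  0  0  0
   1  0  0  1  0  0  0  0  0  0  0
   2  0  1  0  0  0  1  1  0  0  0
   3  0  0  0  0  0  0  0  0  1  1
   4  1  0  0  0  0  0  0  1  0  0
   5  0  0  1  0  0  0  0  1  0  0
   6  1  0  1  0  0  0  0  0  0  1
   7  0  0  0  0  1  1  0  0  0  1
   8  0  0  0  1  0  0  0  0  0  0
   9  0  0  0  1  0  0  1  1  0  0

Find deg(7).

Vertex 7 has neighbors [4, 5, 9], so deg(7) = 3.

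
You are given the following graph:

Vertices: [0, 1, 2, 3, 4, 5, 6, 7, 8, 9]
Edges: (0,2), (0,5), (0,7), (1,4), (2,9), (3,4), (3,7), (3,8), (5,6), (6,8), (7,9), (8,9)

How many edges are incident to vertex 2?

Vertex 2 has neighbors [0, 9], so deg(2) = 2.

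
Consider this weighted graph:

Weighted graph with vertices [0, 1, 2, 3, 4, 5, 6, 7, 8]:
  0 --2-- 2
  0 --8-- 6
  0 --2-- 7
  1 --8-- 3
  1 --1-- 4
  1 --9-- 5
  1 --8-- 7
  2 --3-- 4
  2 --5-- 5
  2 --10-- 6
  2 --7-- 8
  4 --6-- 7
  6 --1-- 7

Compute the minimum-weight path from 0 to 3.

Using Dijkstra's algorithm from vertex 0:
Shortest path: 0 -> 2 -> 4 -> 1 -> 3
Total weight: 2 + 3 + 1 + 8 = 14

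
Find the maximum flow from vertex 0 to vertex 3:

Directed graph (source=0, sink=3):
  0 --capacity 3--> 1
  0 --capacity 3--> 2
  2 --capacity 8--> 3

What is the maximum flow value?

Computing max flow:
  Flow on (0->2): 3/3
  Flow on (2->3): 3/8
Maximum flow = 3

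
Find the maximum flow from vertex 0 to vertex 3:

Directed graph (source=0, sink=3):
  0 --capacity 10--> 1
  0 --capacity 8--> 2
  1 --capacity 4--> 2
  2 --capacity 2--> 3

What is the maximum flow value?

Computing max flow:
  Flow on (0->1): 2/10
  Flow on (1->2): 2/4
  Flow on (2->3): 2/2
Maximum flow = 2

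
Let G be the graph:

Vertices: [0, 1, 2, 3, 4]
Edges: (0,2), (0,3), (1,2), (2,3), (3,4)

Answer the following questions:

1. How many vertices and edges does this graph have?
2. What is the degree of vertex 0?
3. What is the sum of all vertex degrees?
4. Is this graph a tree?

Count: 5 vertices, 5 edges.
Vertex 0 has neighbors [2, 3], degree = 2.
Handshaking lemma: 2 * 5 = 10.
A tree on 5 vertices has 4 edges. This graph has 5 edges (1 extra). Not a tree.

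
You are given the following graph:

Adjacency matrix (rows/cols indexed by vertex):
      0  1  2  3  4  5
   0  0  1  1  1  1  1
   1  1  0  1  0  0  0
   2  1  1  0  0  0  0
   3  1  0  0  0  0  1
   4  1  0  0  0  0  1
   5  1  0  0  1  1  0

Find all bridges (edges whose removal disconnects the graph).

No bridges found. The graph is 2-edge-connected (no single edge removal disconnects it).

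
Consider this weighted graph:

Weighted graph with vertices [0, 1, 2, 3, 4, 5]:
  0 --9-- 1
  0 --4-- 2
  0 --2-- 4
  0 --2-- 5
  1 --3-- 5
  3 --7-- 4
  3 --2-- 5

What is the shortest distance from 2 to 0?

Using Dijkstra's algorithm from vertex 2:
Shortest path: 2 -> 0
Total weight: 4 = 4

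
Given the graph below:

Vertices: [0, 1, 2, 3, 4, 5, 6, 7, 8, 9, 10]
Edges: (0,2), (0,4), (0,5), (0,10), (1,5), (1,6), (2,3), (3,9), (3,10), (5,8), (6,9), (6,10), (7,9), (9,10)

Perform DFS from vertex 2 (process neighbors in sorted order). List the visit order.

DFS from vertex 2 (neighbors processed in ascending order):
Visit order: 2, 0, 4, 5, 1, 6, 9, 3, 10, 7, 8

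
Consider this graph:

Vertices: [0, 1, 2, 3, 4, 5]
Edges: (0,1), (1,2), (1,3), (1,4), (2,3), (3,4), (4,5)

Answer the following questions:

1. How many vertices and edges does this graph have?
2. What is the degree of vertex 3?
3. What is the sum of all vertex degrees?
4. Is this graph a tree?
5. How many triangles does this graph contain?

Count: 6 vertices, 7 edges.
Vertex 3 has neighbors [1, 2, 4], degree = 3.
Handshaking lemma: 2 * 7 = 14.
A tree on 6 vertices has 5 edges. This graph has 7 edges (2 extra). Not a tree.
Number of triangles = 2.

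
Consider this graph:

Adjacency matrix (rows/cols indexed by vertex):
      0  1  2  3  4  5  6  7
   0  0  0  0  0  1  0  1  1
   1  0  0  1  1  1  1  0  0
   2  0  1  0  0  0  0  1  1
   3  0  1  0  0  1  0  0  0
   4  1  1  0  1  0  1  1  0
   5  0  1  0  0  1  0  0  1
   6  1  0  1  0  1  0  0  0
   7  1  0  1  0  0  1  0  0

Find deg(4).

Vertex 4 has neighbors [0, 1, 3, 5, 6], so deg(4) = 5.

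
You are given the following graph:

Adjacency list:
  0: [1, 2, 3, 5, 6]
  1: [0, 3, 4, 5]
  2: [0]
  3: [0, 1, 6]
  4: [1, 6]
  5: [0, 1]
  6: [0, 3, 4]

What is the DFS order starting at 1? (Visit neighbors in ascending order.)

DFS from vertex 1 (neighbors processed in ascending order):
Visit order: 1, 0, 2, 3, 6, 4, 5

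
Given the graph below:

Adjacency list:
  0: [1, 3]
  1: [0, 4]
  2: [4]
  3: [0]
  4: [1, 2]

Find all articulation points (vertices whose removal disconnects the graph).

An articulation point is a vertex whose removal disconnects the graph.
Articulation points: [0, 1, 4]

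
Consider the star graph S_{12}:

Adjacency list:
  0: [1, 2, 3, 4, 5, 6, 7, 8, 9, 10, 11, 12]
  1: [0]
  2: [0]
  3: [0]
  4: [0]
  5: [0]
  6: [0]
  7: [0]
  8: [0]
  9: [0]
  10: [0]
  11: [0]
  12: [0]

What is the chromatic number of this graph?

S_{12} has one hub adjacent to 12 leaves; leaves are pairwise non-adjacent.
Color the hub 0 and every leaf 1.
Chromatic number = 2.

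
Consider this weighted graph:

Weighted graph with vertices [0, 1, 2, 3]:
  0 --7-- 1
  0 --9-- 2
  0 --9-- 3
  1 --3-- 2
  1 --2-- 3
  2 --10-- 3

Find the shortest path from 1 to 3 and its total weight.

Using Dijkstra's algorithm from vertex 1:
Shortest path: 1 -> 3
Total weight: 2 = 2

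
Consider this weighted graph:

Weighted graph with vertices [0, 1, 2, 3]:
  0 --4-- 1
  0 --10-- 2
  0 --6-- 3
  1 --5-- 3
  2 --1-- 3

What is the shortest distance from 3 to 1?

Using Dijkstra's algorithm from vertex 3:
Shortest path: 3 -> 1
Total weight: 5 = 5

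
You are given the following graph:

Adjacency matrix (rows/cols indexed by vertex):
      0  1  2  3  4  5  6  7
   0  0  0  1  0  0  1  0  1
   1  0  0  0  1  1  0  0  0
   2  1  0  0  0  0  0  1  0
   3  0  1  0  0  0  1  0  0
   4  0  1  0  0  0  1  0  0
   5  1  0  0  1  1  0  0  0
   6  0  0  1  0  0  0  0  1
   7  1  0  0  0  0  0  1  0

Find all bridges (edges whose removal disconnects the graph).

A bridge is an edge whose removal increases the number of connected components.
Bridges found: (0,5)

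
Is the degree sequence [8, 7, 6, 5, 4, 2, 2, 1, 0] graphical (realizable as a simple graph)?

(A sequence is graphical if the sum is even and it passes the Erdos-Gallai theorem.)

Sum of degrees = 35. Sum is odd, so the sequence is NOT graphical.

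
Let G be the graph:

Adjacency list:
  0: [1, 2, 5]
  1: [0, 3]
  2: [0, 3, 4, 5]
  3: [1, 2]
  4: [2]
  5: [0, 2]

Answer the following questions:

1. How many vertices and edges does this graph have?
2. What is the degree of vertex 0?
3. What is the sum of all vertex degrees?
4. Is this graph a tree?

Count: 6 vertices, 7 edges.
Vertex 0 has neighbors [1, 2, 5], degree = 3.
Handshaking lemma: 2 * 7 = 14.
A tree on 6 vertices has 5 edges. This graph has 7 edges (2 extra). Not a tree.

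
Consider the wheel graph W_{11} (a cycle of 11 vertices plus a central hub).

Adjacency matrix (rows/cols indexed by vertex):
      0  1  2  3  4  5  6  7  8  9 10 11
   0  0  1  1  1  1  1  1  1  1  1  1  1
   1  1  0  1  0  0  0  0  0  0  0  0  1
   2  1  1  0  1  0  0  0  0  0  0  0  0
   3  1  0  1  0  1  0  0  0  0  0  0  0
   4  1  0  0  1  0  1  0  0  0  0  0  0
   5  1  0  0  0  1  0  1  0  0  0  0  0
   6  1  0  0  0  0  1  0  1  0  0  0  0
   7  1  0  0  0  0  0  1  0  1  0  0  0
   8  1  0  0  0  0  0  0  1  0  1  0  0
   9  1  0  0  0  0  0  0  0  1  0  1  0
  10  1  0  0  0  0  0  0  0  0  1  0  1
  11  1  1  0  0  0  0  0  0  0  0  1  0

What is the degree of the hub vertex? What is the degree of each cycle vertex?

The hub connects to all 11 cycle vertices, so deg(hub) = 11.
Each cycle vertex connects to 2 neighbors on the cycle plus the hub, so deg(cycle vertex) = 3.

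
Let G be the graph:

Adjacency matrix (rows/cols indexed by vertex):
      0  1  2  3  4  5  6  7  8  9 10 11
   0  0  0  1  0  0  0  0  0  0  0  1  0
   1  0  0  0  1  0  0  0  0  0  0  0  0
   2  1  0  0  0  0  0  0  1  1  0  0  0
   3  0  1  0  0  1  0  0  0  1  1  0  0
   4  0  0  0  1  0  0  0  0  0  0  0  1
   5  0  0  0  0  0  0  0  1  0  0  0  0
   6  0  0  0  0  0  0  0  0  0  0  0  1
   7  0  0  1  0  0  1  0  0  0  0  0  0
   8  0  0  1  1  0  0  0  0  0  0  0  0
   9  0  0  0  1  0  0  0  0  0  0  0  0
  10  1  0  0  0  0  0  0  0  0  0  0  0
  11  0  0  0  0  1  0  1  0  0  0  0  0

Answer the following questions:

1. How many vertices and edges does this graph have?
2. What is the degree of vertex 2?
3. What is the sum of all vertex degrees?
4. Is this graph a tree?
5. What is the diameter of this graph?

Count: 12 vertices, 11 edges.
Vertex 2 has neighbors [0, 7, 8], degree = 3.
Handshaking lemma: 2 * 11 = 22.
A graph is a tree iff it is connected and has exactly n-1 edges. This graph is connected (all 12 vertices in one component) and has 12-1 = 11 edges. It is a tree.
Diameter (longest shortest path) = 7.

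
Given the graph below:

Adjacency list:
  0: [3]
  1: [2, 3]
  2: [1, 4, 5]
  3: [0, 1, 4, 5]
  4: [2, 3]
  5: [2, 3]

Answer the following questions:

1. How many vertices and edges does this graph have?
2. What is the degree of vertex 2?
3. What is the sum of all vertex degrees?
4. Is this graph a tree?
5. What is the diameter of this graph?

Count: 6 vertices, 7 edges.
Vertex 2 has neighbors [1, 4, 5], degree = 3.
Handshaking lemma: 2 * 7 = 14.
A tree on 6 vertices has 5 edges. This graph has 7 edges (2 extra). Not a tree.
Diameter (longest shortest path) = 3.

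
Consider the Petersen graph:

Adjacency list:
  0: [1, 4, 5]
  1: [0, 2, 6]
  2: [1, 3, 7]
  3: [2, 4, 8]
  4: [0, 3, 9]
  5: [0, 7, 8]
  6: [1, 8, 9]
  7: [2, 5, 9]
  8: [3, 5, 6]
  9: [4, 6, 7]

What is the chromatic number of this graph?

The Petersen graph contains odd cycles (e.g. the outer 5-cycle), so chi >= 3.
A proper 3-coloring exists (it is a well-known 3-chromatic graph).
Chromatic number = 3.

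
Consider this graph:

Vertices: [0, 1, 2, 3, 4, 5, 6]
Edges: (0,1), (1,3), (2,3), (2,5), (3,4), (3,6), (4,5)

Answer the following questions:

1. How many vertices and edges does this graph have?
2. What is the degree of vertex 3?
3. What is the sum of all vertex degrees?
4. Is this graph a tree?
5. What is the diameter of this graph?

Count: 7 vertices, 7 edges.
Vertex 3 has neighbors [1, 2, 4, 6], degree = 4.
Handshaking lemma: 2 * 7 = 14.
A tree on 7 vertices has 6 edges. This graph has 7 edges (1 extra). Not a tree.
Diameter (longest shortest path) = 4.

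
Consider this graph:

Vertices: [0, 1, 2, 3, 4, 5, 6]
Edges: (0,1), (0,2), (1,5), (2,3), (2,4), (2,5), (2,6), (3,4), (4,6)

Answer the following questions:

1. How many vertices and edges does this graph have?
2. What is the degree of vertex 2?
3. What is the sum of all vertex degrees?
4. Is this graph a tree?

Count: 7 vertices, 9 edges.
Vertex 2 has neighbors [0, 3, 4, 5, 6], degree = 5.
Handshaking lemma: 2 * 9 = 18.
A tree on 7 vertices has 6 edges. This graph has 9 edges (3 extra). Not a tree.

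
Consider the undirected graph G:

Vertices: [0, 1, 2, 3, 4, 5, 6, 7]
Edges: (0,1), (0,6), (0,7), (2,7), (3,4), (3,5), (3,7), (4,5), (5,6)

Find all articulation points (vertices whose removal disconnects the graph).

An articulation point is a vertex whose removal disconnects the graph.
Articulation points: [0, 7]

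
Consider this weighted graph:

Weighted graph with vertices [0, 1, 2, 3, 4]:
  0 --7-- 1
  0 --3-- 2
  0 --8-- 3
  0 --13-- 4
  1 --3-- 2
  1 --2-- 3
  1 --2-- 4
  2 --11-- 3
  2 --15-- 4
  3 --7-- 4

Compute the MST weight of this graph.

Applying Kruskal's algorithm (sort edges by weight, add if no cycle):
  Add (1,4) w=2
  Add (1,3) w=2
  Add (0,2) w=3
  Add (1,2) w=3
  Skip (0,1) w=7 (creates cycle)
  Skip (3,4) w=7 (creates cycle)
  Skip (0,3) w=8 (creates cycle)
  Skip (2,3) w=11 (creates cycle)
  Skip (0,4) w=13 (creates cycle)
  Skip (2,4) w=15 (creates cycle)
MST weight = 10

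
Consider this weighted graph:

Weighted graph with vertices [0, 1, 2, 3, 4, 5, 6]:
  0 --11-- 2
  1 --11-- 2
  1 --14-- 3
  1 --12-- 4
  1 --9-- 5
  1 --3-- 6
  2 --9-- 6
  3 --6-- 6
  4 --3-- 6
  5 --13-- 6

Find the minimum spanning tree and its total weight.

Applying Kruskal's algorithm (sort edges by weight, add if no cycle):
  Add (1,6) w=3
  Add (4,6) w=3
  Add (3,6) w=6
  Add (1,5) w=9
  Add (2,6) w=9
  Add (0,2) w=11
  Skip (1,2) w=11 (creates cycle)
  Skip (1,4) w=12 (creates cycle)
  Skip (5,6) w=13 (creates cycle)
  Skip (1,3) w=14 (creates cycle)
MST weight = 41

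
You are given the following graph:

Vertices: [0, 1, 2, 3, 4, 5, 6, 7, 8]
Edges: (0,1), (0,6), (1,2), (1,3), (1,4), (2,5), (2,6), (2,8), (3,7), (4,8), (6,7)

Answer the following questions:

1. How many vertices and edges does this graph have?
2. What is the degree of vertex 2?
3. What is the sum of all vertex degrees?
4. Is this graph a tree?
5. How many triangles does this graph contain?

Count: 9 vertices, 11 edges.
Vertex 2 has neighbors [1, 5, 6, 8], degree = 4.
Handshaking lemma: 2 * 11 = 22.
A tree on 9 vertices has 8 edges. This graph has 11 edges (3 extra). Not a tree.
Number of triangles = 0.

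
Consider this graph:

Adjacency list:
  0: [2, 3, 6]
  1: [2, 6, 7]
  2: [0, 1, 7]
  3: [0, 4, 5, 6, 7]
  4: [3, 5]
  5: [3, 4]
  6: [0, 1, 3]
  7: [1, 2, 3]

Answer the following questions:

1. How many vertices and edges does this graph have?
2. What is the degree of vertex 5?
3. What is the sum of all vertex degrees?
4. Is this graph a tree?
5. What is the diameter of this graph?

Count: 8 vertices, 12 edges.
Vertex 5 has neighbors [3, 4], degree = 2.
Handshaking lemma: 2 * 12 = 24.
A tree on 8 vertices has 7 edges. This graph has 12 edges (5 extra). Not a tree.
Diameter (longest shortest path) = 3.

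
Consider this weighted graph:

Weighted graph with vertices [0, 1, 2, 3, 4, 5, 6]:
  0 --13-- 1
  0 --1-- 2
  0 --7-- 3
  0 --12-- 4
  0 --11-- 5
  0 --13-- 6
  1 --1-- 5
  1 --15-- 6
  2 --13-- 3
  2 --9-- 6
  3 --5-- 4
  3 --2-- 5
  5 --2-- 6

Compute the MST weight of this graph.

Applying Kruskal's algorithm (sort edges by weight, add if no cycle):
  Add (0,2) w=1
  Add (1,5) w=1
  Add (3,5) w=2
  Add (5,6) w=2
  Add (3,4) w=5
  Add (0,3) w=7
  Skip (2,6) w=9 (creates cycle)
  Skip (0,5) w=11 (creates cycle)
  Skip (0,4) w=12 (creates cycle)
  Skip (0,1) w=13 (creates cycle)
  Skip (0,6) w=13 (creates cycle)
  Skip (2,3) w=13 (creates cycle)
  Skip (1,6) w=15 (creates cycle)
MST weight = 18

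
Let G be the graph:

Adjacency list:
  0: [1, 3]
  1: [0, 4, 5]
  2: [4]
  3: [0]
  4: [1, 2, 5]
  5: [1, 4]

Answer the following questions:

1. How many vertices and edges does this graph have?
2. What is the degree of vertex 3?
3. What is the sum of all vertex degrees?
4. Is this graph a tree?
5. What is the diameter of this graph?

Count: 6 vertices, 6 edges.
Vertex 3 has neighbors [0], degree = 1.
Handshaking lemma: 2 * 6 = 12.
A tree on 6 vertices has 5 edges. This graph has 6 edges (1 extra). Not a tree.
Diameter (longest shortest path) = 4.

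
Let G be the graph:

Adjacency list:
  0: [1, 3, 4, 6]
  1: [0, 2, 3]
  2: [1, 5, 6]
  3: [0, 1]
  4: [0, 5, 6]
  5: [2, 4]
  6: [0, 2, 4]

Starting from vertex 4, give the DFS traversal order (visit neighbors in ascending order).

DFS from vertex 4 (neighbors processed in ascending order):
Visit order: 4, 0, 1, 2, 5, 6, 3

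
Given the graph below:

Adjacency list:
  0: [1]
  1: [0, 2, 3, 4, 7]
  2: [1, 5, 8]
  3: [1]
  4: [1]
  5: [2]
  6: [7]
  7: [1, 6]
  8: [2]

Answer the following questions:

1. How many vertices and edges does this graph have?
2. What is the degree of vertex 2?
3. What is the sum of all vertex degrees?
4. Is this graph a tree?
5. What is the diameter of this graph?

Count: 9 vertices, 8 edges.
Vertex 2 has neighbors [1, 5, 8], degree = 3.
Handshaking lemma: 2 * 8 = 16.
A graph is a tree iff it is connected and has exactly n-1 edges. This graph is connected (all 9 vertices in one component) and has 9-1 = 8 edges. It is a tree.
Diameter (longest shortest path) = 4.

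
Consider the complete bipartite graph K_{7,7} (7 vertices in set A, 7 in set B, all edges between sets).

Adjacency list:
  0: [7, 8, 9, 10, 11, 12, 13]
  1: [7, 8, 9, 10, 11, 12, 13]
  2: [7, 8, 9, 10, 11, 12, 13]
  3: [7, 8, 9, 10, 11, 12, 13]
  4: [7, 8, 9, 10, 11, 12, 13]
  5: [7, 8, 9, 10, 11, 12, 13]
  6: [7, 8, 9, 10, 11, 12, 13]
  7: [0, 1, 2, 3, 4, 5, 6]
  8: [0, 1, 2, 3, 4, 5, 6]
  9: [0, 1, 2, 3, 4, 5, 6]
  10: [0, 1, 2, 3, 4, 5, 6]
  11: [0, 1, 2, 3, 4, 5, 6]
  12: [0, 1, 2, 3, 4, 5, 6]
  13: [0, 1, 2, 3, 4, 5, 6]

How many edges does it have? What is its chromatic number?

K_{7,7} has 7 * 7 = 49 edges.
Bipartite graphs have chromatic number 2 (color each partition differently).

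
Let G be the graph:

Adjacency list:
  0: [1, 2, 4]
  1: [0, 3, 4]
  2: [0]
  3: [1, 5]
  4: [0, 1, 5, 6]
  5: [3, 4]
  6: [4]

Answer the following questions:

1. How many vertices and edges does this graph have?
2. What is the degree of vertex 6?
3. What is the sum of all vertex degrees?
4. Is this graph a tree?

Count: 7 vertices, 8 edges.
Vertex 6 has neighbors [4], degree = 1.
Handshaking lemma: 2 * 8 = 16.
A tree on 7 vertices has 6 edges. This graph has 8 edges (2 extra). Not a tree.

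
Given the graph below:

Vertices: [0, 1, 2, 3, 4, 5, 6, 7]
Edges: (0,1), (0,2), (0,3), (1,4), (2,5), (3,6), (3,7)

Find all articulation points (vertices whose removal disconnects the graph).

An articulation point is a vertex whose removal disconnects the graph.
Articulation points: [0, 1, 2, 3]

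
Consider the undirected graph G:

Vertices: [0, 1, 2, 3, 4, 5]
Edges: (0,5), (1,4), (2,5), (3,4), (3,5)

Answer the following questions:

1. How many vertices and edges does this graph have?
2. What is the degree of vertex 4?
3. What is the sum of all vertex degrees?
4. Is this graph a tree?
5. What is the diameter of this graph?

Count: 6 vertices, 5 edges.
Vertex 4 has neighbors [1, 3], degree = 2.
Handshaking lemma: 2 * 5 = 10.
A graph is a tree iff it is connected and has exactly n-1 edges. This graph is connected (all 6 vertices in one component) and has 6-1 = 5 edges. It is a tree.
Diameter (longest shortest path) = 4.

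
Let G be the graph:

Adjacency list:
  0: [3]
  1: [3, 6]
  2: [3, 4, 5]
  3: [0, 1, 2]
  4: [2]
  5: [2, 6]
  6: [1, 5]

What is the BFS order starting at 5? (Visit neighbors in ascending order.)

BFS from vertex 5 (neighbors processed in ascending order):
Visit order: 5, 2, 6, 3, 4, 1, 0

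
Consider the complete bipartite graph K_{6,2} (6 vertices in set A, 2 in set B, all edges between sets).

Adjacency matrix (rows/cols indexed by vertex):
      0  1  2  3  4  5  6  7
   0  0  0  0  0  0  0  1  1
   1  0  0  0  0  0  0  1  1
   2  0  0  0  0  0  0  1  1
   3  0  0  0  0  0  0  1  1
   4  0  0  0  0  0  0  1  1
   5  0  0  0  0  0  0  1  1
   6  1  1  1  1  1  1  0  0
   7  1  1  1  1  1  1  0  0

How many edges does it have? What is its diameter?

K_{6,2} has 6 * 2 = 12 edges.
Any vertex reaches any opposite-side vertex in 1 step; same-side vertices reach in 2 steps via any opposite-side vertex.
Diameter = 2.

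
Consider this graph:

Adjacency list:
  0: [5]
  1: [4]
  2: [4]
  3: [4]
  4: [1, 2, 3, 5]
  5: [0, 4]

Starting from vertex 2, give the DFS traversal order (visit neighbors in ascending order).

DFS from vertex 2 (neighbors processed in ascending order):
Visit order: 2, 4, 1, 3, 5, 0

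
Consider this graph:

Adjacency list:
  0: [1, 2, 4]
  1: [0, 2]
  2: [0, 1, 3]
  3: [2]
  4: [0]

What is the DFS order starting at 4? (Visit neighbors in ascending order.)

DFS from vertex 4 (neighbors processed in ascending order):
Visit order: 4, 0, 1, 2, 3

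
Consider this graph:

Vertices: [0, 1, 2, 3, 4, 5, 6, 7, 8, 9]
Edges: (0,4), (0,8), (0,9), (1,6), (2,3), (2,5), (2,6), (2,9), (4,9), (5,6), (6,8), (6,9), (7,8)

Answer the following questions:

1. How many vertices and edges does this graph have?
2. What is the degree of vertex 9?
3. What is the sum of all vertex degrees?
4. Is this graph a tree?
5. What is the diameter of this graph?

Count: 10 vertices, 13 edges.
Vertex 9 has neighbors [0, 2, 4, 6], degree = 4.
Handshaking lemma: 2 * 13 = 26.
A tree on 10 vertices has 9 edges. This graph has 13 edges (4 extra). Not a tree.
Diameter (longest shortest path) = 4.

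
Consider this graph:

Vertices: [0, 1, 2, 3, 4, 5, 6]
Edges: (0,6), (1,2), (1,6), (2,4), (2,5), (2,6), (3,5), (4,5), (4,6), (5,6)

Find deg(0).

Vertex 0 has neighbors [6], so deg(0) = 1.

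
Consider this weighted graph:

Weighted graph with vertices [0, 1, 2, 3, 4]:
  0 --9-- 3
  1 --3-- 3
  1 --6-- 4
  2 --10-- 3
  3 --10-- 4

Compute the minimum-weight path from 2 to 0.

Using Dijkstra's algorithm from vertex 2:
Shortest path: 2 -> 3 -> 0
Total weight: 10 + 9 = 19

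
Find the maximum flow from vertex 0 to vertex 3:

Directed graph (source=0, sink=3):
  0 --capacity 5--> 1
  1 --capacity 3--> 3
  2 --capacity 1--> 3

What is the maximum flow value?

Computing max flow:
  Flow on (0->1): 3/5
  Flow on (1->3): 3/3
Maximum flow = 3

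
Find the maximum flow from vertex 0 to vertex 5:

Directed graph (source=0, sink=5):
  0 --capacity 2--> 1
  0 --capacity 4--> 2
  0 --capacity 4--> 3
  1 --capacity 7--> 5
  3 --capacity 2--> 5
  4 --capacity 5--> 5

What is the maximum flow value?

Computing max flow:
  Flow on (0->1): 2/2
  Flow on (0->3): 2/4
  Flow on (1->5): 2/7
  Flow on (3->5): 2/2
Maximum flow = 4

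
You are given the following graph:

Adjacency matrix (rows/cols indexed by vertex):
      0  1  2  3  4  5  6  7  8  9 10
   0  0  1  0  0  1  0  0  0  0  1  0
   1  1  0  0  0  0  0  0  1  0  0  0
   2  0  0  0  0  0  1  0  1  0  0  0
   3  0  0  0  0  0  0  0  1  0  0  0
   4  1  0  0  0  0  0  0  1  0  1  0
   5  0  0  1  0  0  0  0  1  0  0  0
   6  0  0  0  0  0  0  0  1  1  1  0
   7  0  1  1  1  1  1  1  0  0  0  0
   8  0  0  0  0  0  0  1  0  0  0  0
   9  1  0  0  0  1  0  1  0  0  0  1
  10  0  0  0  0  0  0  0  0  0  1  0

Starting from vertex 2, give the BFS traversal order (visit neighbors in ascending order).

BFS from vertex 2 (neighbors processed in ascending order):
Visit order: 2, 5, 7, 1, 3, 4, 6, 0, 9, 8, 10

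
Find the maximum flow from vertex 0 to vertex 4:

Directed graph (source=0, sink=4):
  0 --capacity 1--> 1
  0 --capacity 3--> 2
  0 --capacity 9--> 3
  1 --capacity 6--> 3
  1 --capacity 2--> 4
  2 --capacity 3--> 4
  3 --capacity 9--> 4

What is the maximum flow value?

Computing max flow:
  Flow on (0->1): 1/1
  Flow on (0->2): 3/3
  Flow on (0->3): 9/9
  Flow on (1->4): 1/2
  Flow on (2->4): 3/3
  Flow on (3->4): 9/9
Maximum flow = 13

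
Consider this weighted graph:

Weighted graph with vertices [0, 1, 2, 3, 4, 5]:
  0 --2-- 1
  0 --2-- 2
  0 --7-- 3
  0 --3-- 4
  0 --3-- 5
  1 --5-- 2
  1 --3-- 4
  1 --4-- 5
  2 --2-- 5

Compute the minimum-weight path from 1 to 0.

Using Dijkstra's algorithm from vertex 1:
Shortest path: 1 -> 0
Total weight: 2 = 2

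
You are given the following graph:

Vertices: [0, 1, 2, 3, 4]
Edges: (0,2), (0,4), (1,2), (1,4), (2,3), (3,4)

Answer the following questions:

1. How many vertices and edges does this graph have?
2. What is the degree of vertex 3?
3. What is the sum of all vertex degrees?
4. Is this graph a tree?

Count: 5 vertices, 6 edges.
Vertex 3 has neighbors [2, 4], degree = 2.
Handshaking lemma: 2 * 6 = 12.
A tree on 5 vertices has 4 edges. This graph has 6 edges (2 extra). Not a tree.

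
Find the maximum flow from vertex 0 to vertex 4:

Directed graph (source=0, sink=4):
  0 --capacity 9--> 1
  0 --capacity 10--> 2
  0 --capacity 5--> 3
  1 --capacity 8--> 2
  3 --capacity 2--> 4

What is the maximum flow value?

Computing max flow:
  Flow on (0->3): 2/5
  Flow on (3->4): 2/2
Maximum flow = 2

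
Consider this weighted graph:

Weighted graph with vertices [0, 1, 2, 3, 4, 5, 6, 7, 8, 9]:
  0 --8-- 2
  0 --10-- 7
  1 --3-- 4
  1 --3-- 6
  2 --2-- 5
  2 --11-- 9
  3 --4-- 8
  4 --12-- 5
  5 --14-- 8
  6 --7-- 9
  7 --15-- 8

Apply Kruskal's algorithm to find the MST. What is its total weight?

Applying Kruskal's algorithm (sort edges by weight, add if no cycle):
  Add (2,5) w=2
  Add (1,6) w=3
  Add (1,4) w=3
  Add (3,8) w=4
  Add (6,9) w=7
  Add (0,2) w=8
  Add (0,7) w=10
  Add (2,9) w=11
  Skip (4,5) w=12 (creates cycle)
  Add (5,8) w=14
  Skip (7,8) w=15 (creates cycle)
MST weight = 62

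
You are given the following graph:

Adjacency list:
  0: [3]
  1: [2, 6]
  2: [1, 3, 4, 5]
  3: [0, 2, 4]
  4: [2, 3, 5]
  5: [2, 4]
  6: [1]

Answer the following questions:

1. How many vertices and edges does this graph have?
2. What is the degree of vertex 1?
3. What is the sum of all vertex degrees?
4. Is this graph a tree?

Count: 7 vertices, 8 edges.
Vertex 1 has neighbors [2, 6], degree = 2.
Handshaking lemma: 2 * 8 = 16.
A tree on 7 vertices has 6 edges. This graph has 8 edges (2 extra). Not a tree.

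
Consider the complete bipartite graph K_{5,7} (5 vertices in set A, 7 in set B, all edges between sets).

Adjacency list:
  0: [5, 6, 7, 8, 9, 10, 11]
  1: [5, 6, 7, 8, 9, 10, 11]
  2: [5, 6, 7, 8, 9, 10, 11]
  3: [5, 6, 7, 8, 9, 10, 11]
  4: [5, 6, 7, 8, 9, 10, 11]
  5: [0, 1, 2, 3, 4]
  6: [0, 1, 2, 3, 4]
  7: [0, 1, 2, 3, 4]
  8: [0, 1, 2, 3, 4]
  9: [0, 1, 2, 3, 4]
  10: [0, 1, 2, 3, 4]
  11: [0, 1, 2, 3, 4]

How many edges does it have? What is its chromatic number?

K_{5,7} has 5 * 7 = 35 edges.
Bipartite graphs have chromatic number 2 (color each partition differently).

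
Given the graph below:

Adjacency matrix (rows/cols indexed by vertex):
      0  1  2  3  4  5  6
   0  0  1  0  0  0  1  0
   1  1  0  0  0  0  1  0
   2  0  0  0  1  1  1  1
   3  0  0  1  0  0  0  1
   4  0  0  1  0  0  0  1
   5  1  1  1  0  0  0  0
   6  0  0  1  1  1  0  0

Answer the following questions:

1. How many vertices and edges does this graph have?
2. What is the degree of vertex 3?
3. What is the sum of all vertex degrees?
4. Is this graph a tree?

Count: 7 vertices, 9 edges.
Vertex 3 has neighbors [2, 6], degree = 2.
Handshaking lemma: 2 * 9 = 18.
A tree on 7 vertices has 6 edges. This graph has 9 edges (3 extra). Not a tree.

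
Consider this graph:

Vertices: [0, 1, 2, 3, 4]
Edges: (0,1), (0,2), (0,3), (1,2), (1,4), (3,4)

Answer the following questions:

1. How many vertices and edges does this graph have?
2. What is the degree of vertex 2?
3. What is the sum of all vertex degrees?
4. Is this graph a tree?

Count: 5 vertices, 6 edges.
Vertex 2 has neighbors [0, 1], degree = 2.
Handshaking lemma: 2 * 6 = 12.
A tree on 5 vertices has 4 edges. This graph has 6 edges (2 extra). Not a tree.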